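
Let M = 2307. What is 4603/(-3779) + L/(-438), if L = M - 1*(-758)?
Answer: -13598749/1655202 ≈ -8.2158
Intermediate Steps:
L = 3065 (L = 2307 - 1*(-758) = 2307 + 758 = 3065)
4603/(-3779) + L/(-438) = 4603/(-3779) + 3065/(-438) = 4603*(-1/3779) + 3065*(-1/438) = -4603/3779 - 3065/438 = -13598749/1655202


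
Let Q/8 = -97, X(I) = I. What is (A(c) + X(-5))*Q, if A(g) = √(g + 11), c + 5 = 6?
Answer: 3880 - 1552*√3 ≈ 1191.9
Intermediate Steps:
c = 1 (c = -5 + 6 = 1)
A(g) = √(11 + g)
Q = -776 (Q = 8*(-97) = -776)
(A(c) + X(-5))*Q = (√(11 + 1) - 5)*(-776) = (√12 - 5)*(-776) = (2*√3 - 5)*(-776) = (-5 + 2*√3)*(-776) = 3880 - 1552*√3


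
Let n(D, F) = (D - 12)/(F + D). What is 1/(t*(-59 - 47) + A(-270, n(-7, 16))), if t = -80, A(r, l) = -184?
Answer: 1/8296 ≈ 0.00012054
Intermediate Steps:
n(D, F) = (-12 + D)/(D + F)
1/(t*(-59 - 47) + A(-270, n(-7, 16))) = 1/(-80*(-59 - 47) - 184) = 1/(-80*(-106) - 184) = 1/(8480 - 184) = 1/8296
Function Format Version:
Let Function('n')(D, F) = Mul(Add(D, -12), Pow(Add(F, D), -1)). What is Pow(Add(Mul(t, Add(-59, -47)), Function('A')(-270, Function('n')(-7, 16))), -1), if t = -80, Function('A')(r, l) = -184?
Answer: Rational(1, 8296) ≈ 0.00012054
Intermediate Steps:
Function('n')(D, F) = Mul(Pow(Add(D, F), -1), Add(-12, D)) (Function('n')(D, F) = Mul(Add(-12, D), Pow(Add(D, F), -1)) = Mul(Pow(Add(D, F), -1), Add(-12, D)))
Pow(Add(Mul(t, Add(-59, -47)), Function('A')(-270, Function('n')(-7, 16))), -1) = Pow(Add(Mul(-80, Add(-59, -47)), -184), -1) = Pow(Add(Mul(-80, -106), -184), -1) = Pow(Add(8480, -184), -1) = Pow(8296, -1) = Rational(1, 8296)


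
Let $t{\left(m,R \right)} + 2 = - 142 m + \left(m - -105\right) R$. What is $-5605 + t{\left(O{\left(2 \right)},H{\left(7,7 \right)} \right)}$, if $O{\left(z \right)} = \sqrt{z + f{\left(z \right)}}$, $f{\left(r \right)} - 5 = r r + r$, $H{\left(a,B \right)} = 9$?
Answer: $-4662 - 133 \sqrt{13} \approx -5141.5$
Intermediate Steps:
$f{\left(r \right)} = 5 + r + r^{2}$ ($f{\left(r \right)} = 5 + \left(r r + r\right) = 5 + \left(r^{2} + r\right) = 5 + \left(r + r^{2}\right) = 5 + r + r^{2}$)
$O{\left(z \right)} = \sqrt{5 + z^{2} + 2 z}$ ($O{\left(z \right)} = \sqrt{z + \left(5 + z + z^{2}\right)} = \sqrt{5 + z^{2} + 2 z}$)
$t{\left(m,R \right)} = -2 - 142 m + R \left(105 + m\right)$ ($t{\left(m,R \right)} = -2 + \left(- 142 m + \left(m - -105\right) R\right) = -2 + \left(- 142 m + \left(m + 105\right) R\right) = -2 + \left(- 142 m + \left(105 + m\right) R\right) = -2 + \left(- 142 m + R \left(105 + m\right)\right) = -2 - 142 m + R \left(105 + m\right)$)
$-5605 + t{\left(O{\left(2 \right)},H{\left(7,7 \right)} \right)} = -5605 + \left(-2 - 142 \sqrt{5 + 2^{2} + 2 \cdot 2} + 105 \cdot 9 + 9 \sqrt{5 + 2^{2} + 2 \cdot 2}\right) = -5605 + \left(-2 - 142 \sqrt{5 + 4 + 4} + 945 + 9 \sqrt{5 + 4 + 4}\right) = -5605 + \left(-2 - 142 \sqrt{13} + 945 + 9 \sqrt{13}\right) = -5605 + \left(943 - 133 \sqrt{13}\right) = -4662 - 133 \sqrt{13}$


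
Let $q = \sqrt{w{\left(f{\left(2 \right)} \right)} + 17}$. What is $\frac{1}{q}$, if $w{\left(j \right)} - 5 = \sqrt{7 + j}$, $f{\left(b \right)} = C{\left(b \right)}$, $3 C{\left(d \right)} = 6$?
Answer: $\frac{1}{5} \approx 0.2$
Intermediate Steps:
$C{\left(d \right)} = 2$ ($C{\left(d \right)} = \frac{1}{3} \cdot 6 = 2$)
$f{\left(b \right)} = 2$
$w{\left(j \right)} = 5 + \sqrt{7 + j}$
$q = 5$ ($q = \sqrt{\left(5 + \sqrt{7 + 2}\right) + 17} = \sqrt{\left(5 + \sqrt{9}\right) + 17} = \sqrt{\left(5 + 3\right) + 17} = \sqrt{8 + 17} = \sqrt{25} = 5$)
$\frac{1}{q} = \frac{1}{5}$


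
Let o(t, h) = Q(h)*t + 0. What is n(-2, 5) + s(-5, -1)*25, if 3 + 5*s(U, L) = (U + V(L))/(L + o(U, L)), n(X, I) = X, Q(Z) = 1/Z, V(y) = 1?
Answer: -22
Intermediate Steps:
o(t, h) = t/h (o(t, h) = t/h + 0 = t/h)
s(U, L) = -3/5 + (1 + U)/(5*(L + U/L)) (s(U, L) = -3/5 + ((U + 1)/(L + U/L))/5 = -3/5 + ((1 + U)/(L + U/L))/5 = -3/5 + (1 + U)/(5*(L + U/L)))
n(-2, 5) + s(-5, -1)*25 = -2 + ((-3*(-5) - 1*(-1)*(-1 - 1*(-5) + 3*(-1)))/(5*(-5 + (-1)**2)))*25 = -2 + ((15 - 1*(-1)*(-1 + 5 - 3))/(5*(-5 + 1)))*25 = -2 + ((1/5)*(15 - 1*(-1)*1)/(-4))*25 = -2 + ((1/5)*(-1/4)*(15 + 1))*25 = -2 + ((1/5)*(-1/4)*16)*25 = -2 - 4/5*25 = -2 - 20 = -22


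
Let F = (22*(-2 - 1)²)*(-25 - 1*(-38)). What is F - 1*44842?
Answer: -42268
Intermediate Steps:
F = 2574 (F = (22*(-3)²)*(-25 + 38) = (22*9)*13 = 198*13 = 2574)
F - 1*44842 = 2574 - 1*44842 = 2574 - 44842 = -42268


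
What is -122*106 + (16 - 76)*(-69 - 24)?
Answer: -7352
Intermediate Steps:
-122*106 + (16 - 76)*(-69 - 24) = -12932 - 60*(-93) = -12932 + 5580 = -7352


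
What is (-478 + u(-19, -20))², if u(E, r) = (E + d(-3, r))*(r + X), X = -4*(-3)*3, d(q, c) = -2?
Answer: 662596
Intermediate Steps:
X = 36 (X = 12*3 = 36)
u(E, r) = (-2 + E)*(36 + r) (u(E, r) = (E - 2)*(r + 36) = (-2 + E)*(36 + r))
(-478 + u(-19, -20))² = (-478 + (-72 - 2*(-20) + 36*(-19) - 19*(-20)))² = (-478 + (-72 + 40 - 684 + 380))² = (-478 - 336)² = (-814)² = 662596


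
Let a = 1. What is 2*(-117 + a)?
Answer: -232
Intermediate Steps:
2*(-117 + a) = 2*(-117 + 1) = 2*(-116) = -232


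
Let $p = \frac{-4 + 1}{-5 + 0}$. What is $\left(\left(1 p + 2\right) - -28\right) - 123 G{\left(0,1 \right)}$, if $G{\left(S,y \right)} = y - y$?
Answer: $\frac{153}{5} \approx 30.6$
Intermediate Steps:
$G{\left(S,y \right)} = 0$
$p = \frac{3}{5}$ ($p = - \frac{3}{-5} = \left(-3\right) \left(- \frac{1}{5}\right) = \frac{3}{5} \approx 0.6$)
$\left(\left(1 p + 2\right) - -28\right) - 123 G{\left(0,1 \right)} = \left(\left(1 \cdot \frac{3}{5} + 2\right) - -28\right) - 0 = \left(\left(\frac{3}{5} + 2\right) + 28\right) + 0 = \left(\frac{13}{5} + 28\right) + 0 = \frac{153}{5} + 0 = \frac{153}{5}$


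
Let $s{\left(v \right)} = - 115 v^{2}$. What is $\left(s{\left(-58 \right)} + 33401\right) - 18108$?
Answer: $-371567$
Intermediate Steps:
$\left(s{\left(-58 \right)} + 33401\right) - 18108 = \left(- 115 \left(-58\right)^{2} + 33401\right) - 18108 = \left(\left(-115\right) 3364 + 33401\right) - 18108 = \left(-386860 + 33401\right) - 18108 = -353459 - 18108 = -371567$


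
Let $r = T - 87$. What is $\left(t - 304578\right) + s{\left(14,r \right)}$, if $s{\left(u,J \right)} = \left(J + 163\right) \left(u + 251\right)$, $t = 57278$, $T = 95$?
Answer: $-201985$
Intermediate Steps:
$r = 8$ ($r = 95 - 87 = 8$)
$s{\left(u,J \right)} = \left(163 + J\right) \left(251 + u\right)$
$\left(t - 304578\right) + s{\left(14,r \right)} = \left(57278 - 304578\right) + \left(40913 + 163 \cdot 14 + 251 \cdot 8 + 8 \cdot 14\right) = -247300 + \left(40913 + 2282 + 2008 + 112\right) = -247300 + 45315 = -201985$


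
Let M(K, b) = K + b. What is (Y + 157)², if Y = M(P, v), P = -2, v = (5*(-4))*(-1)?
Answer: 30625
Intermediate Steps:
v = 20 (v = -20*(-1) = 20)
Y = 18 (Y = -2 + 20 = 18)
(Y + 157)² = (18 + 157)² = 175² = 30625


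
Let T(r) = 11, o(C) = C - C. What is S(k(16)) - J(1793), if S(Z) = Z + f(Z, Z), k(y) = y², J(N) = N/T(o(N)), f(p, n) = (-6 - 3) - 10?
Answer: 74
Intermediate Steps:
f(p, n) = -19 (f(p, n) = -9 - 10 = -19)
o(C) = 0
J(N) = N/11
S(Z) = -19 + Z (S(Z) = Z - 19 = -19 + Z)
S(k(16)) - J(1793) = (-19 + 16²) - 1793/11 = (-19 + 256) - 1*163 = 237 - 163 = 74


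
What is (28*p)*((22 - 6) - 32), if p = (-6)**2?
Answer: -16128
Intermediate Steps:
p = 36
(28*p)*((22 - 6) - 32) = (28*36)*((22 - 6) - 32) = 1008*(16 - 32) = 1008*(-16) = -16128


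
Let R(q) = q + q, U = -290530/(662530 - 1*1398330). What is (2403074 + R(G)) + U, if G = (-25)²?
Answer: 176910188973/73580 ≈ 2.4043e+6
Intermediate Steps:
G = 625
U = 29053/73580 (U = -290530/(662530 - 1398330) = -290530/(-735800) = -290530*(-1/735800) = 29053/73580 ≈ 0.39485)
R(q) = 2*q
(2403074 + R(G)) + U = (2403074 + 2*625) + 29053/73580 = (2403074 + 1250) + 29053/73580 = 2404324 + 29053/73580 = 176910188973/73580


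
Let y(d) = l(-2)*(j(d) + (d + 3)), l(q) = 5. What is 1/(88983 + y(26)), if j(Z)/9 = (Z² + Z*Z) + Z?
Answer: 1/151138 ≈ 6.6165e-6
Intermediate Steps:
j(Z) = 9*Z + 18*Z² (j(Z) = 9*((Z² + Z*Z) + Z) = 9*((Z² + Z²) + Z) = 9*(2*Z² + Z) = 9*(Z + 2*Z²) = 9*Z + 18*Z²)
y(d) = 15 + 5*d + 45*d*(1 + 2*d) (y(d) = 5*(9*d*(1 + 2*d) + (d + 3)) = 5*(9*d*(1 + 2*d) + (3 + d)) = 5*(3 + d + 9*d*(1 + 2*d)) = 15 + 5*d + 45*d*(1 + 2*d))
1/(88983 + y(26)) = 1/(88983 + (15 + 50*26 + 90*26²)) = 1/(88983 + (15 + 1300 + 90*676)) = 1/(88983 + (15 + 1300 + 60840)) = 1/(88983 + 62155) = 1/151138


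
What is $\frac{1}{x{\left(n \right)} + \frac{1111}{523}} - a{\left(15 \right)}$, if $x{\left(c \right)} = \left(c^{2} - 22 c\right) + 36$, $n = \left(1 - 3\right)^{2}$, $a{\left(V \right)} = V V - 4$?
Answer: $- \frac{3915980}{17717} \approx -221.03$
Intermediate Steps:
$a{\left(V \right)} = -4 + V^{2}$ ($a{\left(V \right)} = V^{2} - 4 = -4 + V^{2}$)
$n = 4$ ($n = \left(-2\right)^{2} = 4$)
$x{\left(c \right)} = 36 + c^{2} - 22 c$
$\frac{1}{x{\left(n \right)} + \frac{1111}{523}} - a{\left(15 \right)} = \frac{1}{\left(36 + 4^{2} - 88\right) + \frac{1111}{523}} - \left(-4 + 15^{2}\right) = \frac{1}{\left(36 + 16 - 88\right) + 1111 \cdot \frac{1}{523}} - \left(-4 + 225\right) = \frac{1}{-36 + \frac{1111}{523}} - 221 = \frac{1}{- \frac{17717}{523}} - 221 = - \frac{523}{17717} - 221 = - \frac{3915980}{17717}$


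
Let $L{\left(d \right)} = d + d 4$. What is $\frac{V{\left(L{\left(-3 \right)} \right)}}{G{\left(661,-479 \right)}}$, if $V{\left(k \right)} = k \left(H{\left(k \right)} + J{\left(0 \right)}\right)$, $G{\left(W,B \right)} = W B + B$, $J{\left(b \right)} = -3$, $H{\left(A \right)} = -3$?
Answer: $- \frac{45}{158549} \approx -0.00028382$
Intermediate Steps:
$L{\left(d \right)} = 5 d$ ($L{\left(d \right)} = d + 4 d = 5 d$)
$G{\left(W,B \right)} = B + B W$ ($G{\left(W,B \right)} = B W + B = B + B W$)
$V{\left(k \right)} = - 6 k$ ($V{\left(k \right)} = k \left(-3 - 3\right) = k \left(-6\right) = - 6 k$)
$\frac{V{\left(L{\left(-3 \right)} \right)}}{G{\left(661,-479 \right)}} = \frac{\left(-6\right) 5 \left(-3\right)}{\left(-479\right) \left(1 + 661\right)} = \frac{\left(-6\right) \left(-15\right)}{\left(-479\right) 662} = \frac{90}{-317098} = 90 \left(- \frac{1}{317098}\right) = - \frac{45}{158549}$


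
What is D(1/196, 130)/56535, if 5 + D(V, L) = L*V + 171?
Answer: 16333/5540430 ≈ 0.0029480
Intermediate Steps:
D(V, L) = 166 + L*V (D(V, L) = -5 + (L*V + 171) = -5 + (171 + L*V) = 166 + L*V)
D(1/196, 130)/56535 = (166 + 130/196)/56535 = (166 + 130*(1/196))*(1/56535) = (166 + 65/98)*(1/56535) = (16333/98)*(1/56535) = 16333/5540430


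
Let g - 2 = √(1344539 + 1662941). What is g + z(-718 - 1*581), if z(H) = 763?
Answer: 765 + 2*√751870 ≈ 2499.2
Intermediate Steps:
g = 2 + 2*√751870 (g = 2 + √(1344539 + 1662941) = 2 + √3007480 = 2 + 2*√751870 ≈ 1736.2)
g + z(-718 - 1*581) = (2 + 2*√751870) + 763 = 765 + 2*√751870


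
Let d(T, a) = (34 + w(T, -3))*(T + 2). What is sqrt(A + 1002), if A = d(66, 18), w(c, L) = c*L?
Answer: 5*I*sqrt(406) ≈ 100.75*I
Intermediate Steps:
w(c, L) = L*c
d(T, a) = (2 + T)*(34 - 3*T) (d(T, a) = (34 - 3*T)*(T + 2) = (34 - 3*T)*(2 + T) = (2 + T)*(34 - 3*T))
A = -11152 (A = 68 - 3*66**2 + 28*66 = 68 - 3*4356 + 1848 = 68 - 13068 + 1848 = -11152)
sqrt(A + 1002) = sqrt(-11152 + 1002) = sqrt(-10150) = 5*I*sqrt(406)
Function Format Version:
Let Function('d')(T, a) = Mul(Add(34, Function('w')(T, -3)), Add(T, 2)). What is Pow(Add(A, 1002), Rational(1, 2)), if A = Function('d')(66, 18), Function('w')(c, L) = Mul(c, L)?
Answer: Mul(5, I, Pow(406, Rational(1, 2))) ≈ Mul(100.75, I)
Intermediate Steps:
Function('w')(c, L) = Mul(L, c)
Function('d')(T, a) = Mul(Add(2, T), Add(34, Mul(-3, T))) (Function('d')(T, a) = Mul(Add(34, Mul(-3, T)), Add(T, 2)) = Mul(Add(34, Mul(-3, T)), Add(2, T)) = Mul(Add(2, T), Add(34, Mul(-3, T))))
A = -11152 (A = Add(68, Mul(-3, Pow(66, 2)), Mul(28, 66)) = Add(68, Mul(-3, 4356), 1848) = Add(68, -13068, 1848) = -11152)
Pow(Add(A, 1002), Rational(1, 2)) = Pow(Add(-11152, 1002), Rational(1, 2)) = Pow(-10150, Rational(1, 2)) = Mul(5, I, Pow(406, Rational(1, 2)))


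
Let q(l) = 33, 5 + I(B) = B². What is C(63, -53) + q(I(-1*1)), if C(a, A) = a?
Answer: 96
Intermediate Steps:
I(B) = -5 + B²
C(63, -53) + q(I(-1*1)) = 63 + 33 = 96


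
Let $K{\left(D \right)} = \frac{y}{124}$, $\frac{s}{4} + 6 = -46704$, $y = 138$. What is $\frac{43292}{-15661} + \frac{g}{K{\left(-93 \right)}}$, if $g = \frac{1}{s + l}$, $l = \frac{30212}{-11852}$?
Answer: $- \frac{1653731242812670}{598240782054057} \approx -2.7643$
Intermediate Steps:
$s = -186840$ ($s = -24 + 4 \left(-46704\right) = -24 - 186816 = -186840$)
$K{\left(D \right)} = \frac{69}{62}$ ($K{\left(D \right)} = \frac{138}{124} = 138 \cdot \frac{1}{124} = \frac{69}{62}$)
$l = - \frac{7553}{2963}$ ($l = 30212 \left(- \frac{1}{11852}\right) = - \frac{7553}{2963} \approx -2.5491$)
$g = - \frac{2963}{553614473}$ ($g = \frac{1}{-186840 - \frac{7553}{2963}} = \frac{1}{- \frac{553614473}{2963}} = - \frac{2963}{553614473} \approx -5.3521 \cdot 10^{-6}$)
$\frac{43292}{-15661} + \frac{g}{K{\left(-93 \right)}} = \frac{43292}{-15661} - \frac{2963}{553614473 \cdot \frac{69}{62}} = 43292 \left(- \frac{1}{15661}\right) - \frac{183706}{38199398637} = - \frac{43292}{15661} - \frac{183706}{38199398637} = - \frac{1653731242812670}{598240782054057}$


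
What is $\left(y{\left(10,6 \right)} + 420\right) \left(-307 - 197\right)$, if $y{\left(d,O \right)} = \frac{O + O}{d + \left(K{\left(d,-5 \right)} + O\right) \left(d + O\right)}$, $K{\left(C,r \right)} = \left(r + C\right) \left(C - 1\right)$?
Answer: $- \frac{12489552}{59} \approx -2.1169 \cdot 10^{5}$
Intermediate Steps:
$K{\left(C,r \right)} = \left(-1 + C\right) \left(C + r\right)$ ($K{\left(C,r \right)} = \left(C + r\right) \left(-1 + C\right) = \left(-1 + C\right) \left(C + r\right)$)
$y{\left(d,O \right)} = \frac{2 O}{d + \left(O + d\right) \left(5 + O + d^{2} - 6 d\right)}$ ($y{\left(d,O \right)} = \frac{O + O}{d + \left(\left(d^{2} - d - -5 + d \left(-5\right)\right) + O\right) \left(d + O\right)} = \frac{2 O}{d + \left(\left(d^{2} - d + 5 - 5 d\right) + O\right) \left(O + d\right)} = \frac{2 O}{d + \left(\left(5 + d^{2} - 6 d\right) + O\right) \left(O + d\right)} = \frac{2 O}{d + \left(5 + O + d^{2} - 6 d\right) \left(O + d\right)} = \frac{2 O}{d + \left(O + d\right) \left(5 + O + d^{2} - 6 d\right)}$)
$\left(y{\left(10,6 \right)} + 420\right) \left(-307 - 197\right) = \left(2 \cdot 6 \frac{1}{10 + 6^{2} + 6 \cdot 10 + 6 \left(5 + 10^{2} - 60\right) + 10 \left(5 + 10^{2} - 60\right)} + 420\right) \left(-307 - 197\right) = \left(2 \cdot 6 \frac{1}{10 + 36 + 60 + 6 \left(5 + 100 - 60\right) + 10 \left(5 + 100 - 60\right)} + 420\right) \left(-504\right) = \left(2 \cdot 6 \frac{1}{10 + 36 + 60 + 6 \cdot 45 + 10 \cdot 45} + 420\right) \left(-504\right) = \left(2 \cdot 6 \frac{1}{10 + 36 + 60 + 270 + 450} + 420\right) \left(-504\right) = \left(2 \cdot 6 \cdot \frac{1}{826} + 420\right) \left(-504\right) = \left(\frac{6}{413} + 420\right) \left(-504\right) = \frac{173466}{413} \left(-504\right) = - \frac{12489552}{59}$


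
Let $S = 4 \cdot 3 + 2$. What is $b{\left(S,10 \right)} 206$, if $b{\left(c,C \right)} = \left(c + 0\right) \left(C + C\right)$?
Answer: $57680$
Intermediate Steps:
$S = 14$ ($S = 12 + 2 = 14$)
$b{\left(c,C \right)} = 2 C c$ ($b{\left(c,C \right)} = c 2 C = 2 C c$)
$b{\left(S,10 \right)} 206 = 2 \cdot 10 \cdot 14 \cdot 206 = 280 \cdot 206 = 57680$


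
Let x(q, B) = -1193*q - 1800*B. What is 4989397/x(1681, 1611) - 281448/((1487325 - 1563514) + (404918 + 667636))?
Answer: -6351828559289/4887402478045 ≈ -1.2996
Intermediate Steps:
x(q, B) = -1800*B - 1193*q
4989397/x(1681, 1611) - 281448/((1487325 - 1563514) + (404918 + 667636)) = 4989397/(-1800*1611 - 1193*1681) - 281448/((1487325 - 1563514) + (404918 + 667636)) = 4989397/(-2899800 - 2005433) - 281448/(-76189 + 1072554) = 4989397/(-4905233) - 281448/996365 = 4989397*(-1/4905233) - 281448*1/996365 = -4989397/4905233 - 281448/996365 = -6351828559289/4887402478045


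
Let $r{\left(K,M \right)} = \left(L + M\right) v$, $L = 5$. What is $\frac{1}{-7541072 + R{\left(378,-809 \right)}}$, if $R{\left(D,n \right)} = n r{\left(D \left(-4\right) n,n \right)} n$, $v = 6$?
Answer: $- \frac{1}{3164757416} \approx -3.1598 \cdot 10^{-10}$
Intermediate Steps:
$r{\left(K,M \right)} = 30 + 6 M$ ($r{\left(K,M \right)} = \left(5 + M\right) 6 = 30 + 6 M$)
$R{\left(D,n \right)} = n^{2} \left(30 + 6 n\right)$ ($R{\left(D,n \right)} = n \left(30 + 6 n\right) n = n^{2} \left(30 + 6 n\right)$)
$\frac{1}{-7541072 + R{\left(378,-809 \right)}} = \frac{1}{-7541072 + 6 \left(-809\right)^{2} \left(5 - 809\right)} = \frac{1}{-7541072 + 6 \cdot 654481 \left(-804\right)} = \frac{1}{-7541072 - 3157216344} = \frac{1}{-3164757416} = - \frac{1}{3164757416}$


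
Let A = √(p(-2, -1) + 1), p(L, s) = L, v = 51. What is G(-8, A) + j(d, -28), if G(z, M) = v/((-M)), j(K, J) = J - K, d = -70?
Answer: 42 + 51*I ≈ 42.0 + 51.0*I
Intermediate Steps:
A = I (A = √(-2 + 1) = √(-1) = I ≈ 1.0*I)
G(z, M) = -51/M (G(z, M) = 51/((-M)) = 51*(-1/M) = -51/M)
G(-8, A) + j(d, -28) = -51*(-I) + (-28 - 1*(-70)) = -(-51)*I + (-28 + 70) = 51*I + 42 = 42 + 51*I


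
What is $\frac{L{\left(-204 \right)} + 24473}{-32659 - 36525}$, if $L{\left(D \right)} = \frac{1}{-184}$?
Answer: $- \frac{4503031}{12729856} \approx -0.35374$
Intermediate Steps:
$L{\left(D \right)} = - \frac{1}{184}$
$\frac{L{\left(-204 \right)} + 24473}{-32659 - 36525} = \frac{- \frac{1}{184} + 24473}{-32659 - 36525} = \frac{4503031}{184 \left(-69184\right)} = \frac{4503031}{184} \left(- \frac{1}{69184}\right) = - \frac{4503031}{12729856}$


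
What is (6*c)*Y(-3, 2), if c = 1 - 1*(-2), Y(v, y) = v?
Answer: -54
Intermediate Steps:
c = 3 (c = 1 + 2 = 3)
(6*c)*Y(-3, 2) = (6*3)*(-3) = 18*(-3) = -54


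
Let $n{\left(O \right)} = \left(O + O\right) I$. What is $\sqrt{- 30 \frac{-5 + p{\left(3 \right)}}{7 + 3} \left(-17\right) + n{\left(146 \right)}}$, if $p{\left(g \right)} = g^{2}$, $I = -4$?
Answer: $2 i \sqrt{241} \approx 31.048 i$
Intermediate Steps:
$n{\left(O \right)} = - 8 O$ ($n{\left(O \right)} = \left(O + O\right) \left(-4\right) = 2 O \left(-4\right) = - 8 O$)
$\sqrt{- 30 \frac{-5 + p{\left(3 \right)}}{7 + 3} \left(-17\right) + n{\left(146 \right)}} = \sqrt{- 30 \frac{-5 + 3^{2}}{7 + 3} \left(-17\right) - 1168} = \sqrt{- 30 \frac{-5 + 9}{10} \left(-17\right) - 1168} = \sqrt{- 30 \cdot 4 \cdot \frac{1}{10} \left(-17\right) - 1168} = \sqrt{\left(-30\right) \frac{2}{5} \left(-17\right) - 1168} = \sqrt{\left(-12\right) \left(-17\right) - 1168} = \sqrt{204 - 1168} = \sqrt{-964} = 2 i \sqrt{241}$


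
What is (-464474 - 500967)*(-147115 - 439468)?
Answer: 566311278103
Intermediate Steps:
(-464474 - 500967)*(-147115 - 439468) = -965441*(-586583) = 566311278103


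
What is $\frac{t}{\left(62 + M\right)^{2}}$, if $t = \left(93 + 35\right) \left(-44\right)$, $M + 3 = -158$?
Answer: $- \frac{512}{891} \approx -0.57464$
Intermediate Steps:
$M = -161$ ($M = -3 - 158 = -161$)
$t = -5632$ ($t = 128 \left(-44\right) = -5632$)
$\frac{t}{\left(62 + M\right)^{2}} = - \frac{5632}{\left(62 - 161\right)^{2}} = - \frac{5632}{\left(-99\right)^{2}} = - \frac{5632}{9801} = \left(-5632\right) \frac{1}{9801} = - \frac{512}{891}$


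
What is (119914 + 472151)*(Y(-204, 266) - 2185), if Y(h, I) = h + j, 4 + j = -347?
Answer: -1622258100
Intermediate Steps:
j = -351 (j = -4 - 347 = -351)
Y(h, I) = -351 + h (Y(h, I) = h - 351 = -351 + h)
(119914 + 472151)*(Y(-204, 266) - 2185) = (119914 + 472151)*((-351 - 204) - 2185) = 592065*(-555 - 2185) = 592065*(-2740) = -1622258100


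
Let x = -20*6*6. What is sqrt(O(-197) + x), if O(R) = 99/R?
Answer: 3*I*sqrt(3106887)/197 ≈ 26.842*I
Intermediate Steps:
x = -720 (x = -120*6 = -720)
sqrt(O(-197) + x) = sqrt(99/(-197) - 720) = sqrt(99*(-1/197) - 720) = sqrt(-99/197 - 720) = sqrt(-141939/197) = 3*I*sqrt(3106887)/197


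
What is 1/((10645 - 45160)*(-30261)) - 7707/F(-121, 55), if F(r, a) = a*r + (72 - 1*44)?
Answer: 2683213670344/2307208638735 ≈ 1.1630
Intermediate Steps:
F(r, a) = 28 + a*r (F(r, a) = a*r + (72 - 44) = a*r + 28 = 28 + a*r)
1/((10645 - 45160)*(-30261)) - 7707/F(-121, 55) = 1/((10645 - 45160)*(-30261)) - 7707/(28 + 55*(-121)) = -1/30261/(-34515) - 7707/(28 - 6655) = -1/34515*(-1/30261) - 7707/(-6627) = 1/1044458415 - 7707*(-1/6627) = 1/1044458415 + 2569/2209 = 2683213670344/2307208638735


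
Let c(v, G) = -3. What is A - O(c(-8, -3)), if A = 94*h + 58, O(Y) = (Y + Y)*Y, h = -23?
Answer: -2122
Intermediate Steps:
O(Y) = 2*Y**2 (O(Y) = (2*Y)*Y = 2*Y**2)
A = -2104 (A = 94*(-23) + 58 = -2162 + 58 = -2104)
A - O(c(-8, -3)) = -2104 - 2*(-3)**2 = -2104 - 2*9 = -2104 - 1*18 = -2104 - 18 = -2122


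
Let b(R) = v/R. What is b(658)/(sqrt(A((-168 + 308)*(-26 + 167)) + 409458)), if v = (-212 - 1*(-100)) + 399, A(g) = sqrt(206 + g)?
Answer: 41/(94*sqrt(409458 + sqrt(19946))) ≈ 0.00068152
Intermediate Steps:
v = 287 (v = (-212 + 100) + 399 = -112 + 399 = 287)
b(R) = 287/R
b(658)/(sqrt(A((-168 + 308)*(-26 + 167)) + 409458)) = (287/658)/(sqrt(sqrt(206 + (-168 + 308)*(-26 + 167)) + 409458)) = (287*(1/658))/(sqrt(sqrt(206 + 140*141) + 409458)) = 41/(94*(sqrt(sqrt(206 + 19740) + 409458))) = 41/(94*(sqrt(sqrt(19946) + 409458))) = 41/(94*(sqrt(409458 + sqrt(19946)))) = 41/(94*sqrt(409458 + sqrt(19946)))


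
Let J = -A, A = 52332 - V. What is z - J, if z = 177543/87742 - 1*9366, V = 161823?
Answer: -10428573351/87742 ≈ -1.1886e+5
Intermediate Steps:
z = -821614029/87742 (z = 177543*(1/87742) - 9366 = 177543/87742 - 9366 = -821614029/87742 ≈ -9364.0)
A = -109491 (A = 52332 - 1*161823 = 52332 - 161823 = -109491)
J = 109491 (J = -1*(-109491) = 109491)
z - J = -821614029/87742 - 1*109491 = -821614029/87742 - 109491 = -10428573351/87742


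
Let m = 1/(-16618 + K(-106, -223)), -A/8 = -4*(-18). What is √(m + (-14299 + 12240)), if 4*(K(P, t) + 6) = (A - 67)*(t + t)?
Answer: 9*I*√308368035737/110141 ≈ 45.376*I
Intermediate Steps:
A = -576 (A = -(-32)*(-18) = -8*72 = -576)
K(P, t) = -6 - 643*t/2 (K(P, t) = -6 + ((-576 - 67)*(t + t))/4 = -6 + (-1286*t)/4 = -6 - 643*t/2)
m = 2/110141 (m = 1/(-16618 + (-6 - 643/2*(-223))) = 1/(-16618 + (-6 + 143389/2)) = 1/(-16618 + 143377/2) = 1/(110141/2) = 2/110141 ≈ 1.8159e-5)
√(m + (-14299 + 12240)) = √(2/110141 + (-14299 + 12240)) = √(2/110141 - 2059) = √(-226780317/110141) = 9*I*√308368035737/110141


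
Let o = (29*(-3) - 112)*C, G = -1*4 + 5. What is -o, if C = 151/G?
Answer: 30049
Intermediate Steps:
G = 1 (G = -4 + 5 = 1)
C = 151 (C = 151/1 = 151*1 = 151)
o = -30049 (o = (29*(-3) - 112)*151 = (-87 - 112)*151 = -199*151 = -30049)
-o = -1*(-30049) = 30049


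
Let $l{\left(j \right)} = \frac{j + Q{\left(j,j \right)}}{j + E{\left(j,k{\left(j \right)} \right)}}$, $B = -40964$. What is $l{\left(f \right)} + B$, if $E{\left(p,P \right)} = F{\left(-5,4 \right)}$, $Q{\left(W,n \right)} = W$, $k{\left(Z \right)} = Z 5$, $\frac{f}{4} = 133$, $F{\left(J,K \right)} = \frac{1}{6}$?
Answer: $- \frac{130791668}{3193} \approx -40962.0$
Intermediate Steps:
$F{\left(J,K \right)} = \frac{1}{6}$
$f = 532$ ($f = 4 \cdot 133 = 532$)
$k{\left(Z \right)} = 5 Z$
$E{\left(p,P \right)} = \frac{1}{6}$
$l{\left(j \right)} = \frac{2 j}{\frac{1}{6} + j}$ ($l{\left(j \right)} = \frac{j + j}{j + \frac{1}{6}} = \frac{2 j}{\frac{1}{6} + j}$)
$l{\left(f \right)} + B = 12 \cdot 532 \frac{1}{1 + 6 \cdot 532} - 40964 = 12 \cdot 532 \frac{1}{1 + 3192} - 40964 = 12 \cdot 532 \cdot \frac{1}{3193} - 40964 = \frac{6384}{3193} - 40964 = - \frac{130791668}{3193}$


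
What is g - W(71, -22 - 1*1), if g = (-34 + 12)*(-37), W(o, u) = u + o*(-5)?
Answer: 1192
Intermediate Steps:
W(o, u) = u - 5*o
g = 814 (g = -22*(-37) = 814)
g - W(71, -22 - 1*1) = 814 - ((-22 - 1*1) - 5*71) = 814 - ((-22 - 1) - 355) = 814 - (-23 - 355) = 814 - 1*(-378) = 814 + 378 = 1192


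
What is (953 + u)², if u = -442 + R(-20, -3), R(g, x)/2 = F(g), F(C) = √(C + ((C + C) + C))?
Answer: 260801 + 8176*I*√5 ≈ 2.608e+5 + 18282.0*I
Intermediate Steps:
F(C) = 2*√C (F(C) = √(C + (2*C + C)) = √(C + 3*C) = √(4*C) = 2*√C)
R(g, x) = 4*√g (R(g, x) = 2*(2*√g) = 4*√g)
u = -442 + 8*I*√5 (u = -442 + 4*√(-20) = -442 + 4*(2*I*√5) = -442 + 8*I*√5 ≈ -442.0 + 17.889*I)
(953 + u)² = (953 + (-442 + 8*I*√5))² = (511 + 8*I*√5)²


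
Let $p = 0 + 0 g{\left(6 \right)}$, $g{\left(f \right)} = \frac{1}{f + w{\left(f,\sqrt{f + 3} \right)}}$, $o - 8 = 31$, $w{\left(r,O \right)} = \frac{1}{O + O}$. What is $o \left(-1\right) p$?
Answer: $0$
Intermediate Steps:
$w{\left(r,O \right)} = \frac{1}{2 O}$
$o = 39$ ($o = 8 + 31 = 39$)
$g{\left(f \right)} = \frac{1}{f + \frac{1}{2 \sqrt{3 + f}}}$ ($g{\left(f \right)} = \frac{1}{f + \frac{1}{2 \sqrt{f + 3}}} = \frac{1}{f + \frac{1}{2 \sqrt{3 + f}}}$)
$p = 0$ ($p = 0 + 0 \frac{2 \sqrt{3 + 6}}{1 + 2 \cdot 6 \sqrt{3 + 6}} = 0 + 0 \frac{2 \sqrt{9}}{1 + 2 \cdot 6 \sqrt{9}} = 0 + 0 \cdot 2 \frac{1}{1 + 2 \cdot 6 \cdot 3} \cdot 3 = 0 + 0 \cdot 2 \frac{1}{1 + 36} \cdot 3 = 0 + 0 \cdot 2 \cdot \frac{1}{37} \cdot 3 = 0 + 0 \cdot \frac{6}{37} = 0 + 0 = 0$)
$o \left(-1\right) p = 39 \left(-1\right) 0 = \left(-39\right) 0 = 0$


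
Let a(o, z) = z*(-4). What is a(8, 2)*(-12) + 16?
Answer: 112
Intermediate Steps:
a(o, z) = -4*z
a(8, 2)*(-12) + 16 = -4*2*(-12) + 16 = -8*(-12) + 16 = 96 + 16 = 112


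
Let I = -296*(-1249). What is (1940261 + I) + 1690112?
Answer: 4000077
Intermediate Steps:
I = 369704
(1940261 + I) + 1690112 = (1940261 + 369704) + 1690112 = 2309965 + 1690112 = 4000077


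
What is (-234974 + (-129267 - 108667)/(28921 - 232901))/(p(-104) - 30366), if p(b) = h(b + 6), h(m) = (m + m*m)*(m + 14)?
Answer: 23964879293/84536451300 ≈ 0.28349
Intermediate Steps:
h(m) = (14 + m)*(m + m²) (h(m) = (m + m²)*(14 + m) = (14 + m)*(m + m²))
p(b) = (6 + b)*(104 + (6 + b)² + 15*b) (p(b) = (b + 6)*(14 + (b + 6)² + 15*(b + 6)) = (6 + b)*(14 + (6 + b)² + 15*(6 + b)) = (6 + b)*(14 + (6 + b)² + (90 + 15*b)) = (6 + b)*(104 + (6 + b)² + 15*b))
(-234974 + (-129267 - 108667)/(28921 - 232901))/(p(-104) - 30366) = (-234974 + (-129267 - 108667)/(28921 - 232901))/((6 - 104)*(104 + (6 - 104)² + 15*(-104)) - 30366) = (-234974 - 237934/(-203980))/(-98*(104 + (-98)² - 1560) - 30366) = (-234974 - 237934*(-1/203980))/(-98*(104 + 9604 - 1560) - 30366) = (-234974 + 118967/101990)/(-98*8148 - 30366) = -23964879293/(101990*(-798504 - 30366)) = -23964879293/101990/(-828870) = -23964879293/101990*(-1/828870) = 23964879293/84536451300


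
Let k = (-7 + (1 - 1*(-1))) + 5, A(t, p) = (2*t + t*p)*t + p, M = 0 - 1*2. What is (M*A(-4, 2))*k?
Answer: 0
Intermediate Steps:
M = -2 (M = 0 - 2 = -2)
A(t, p) = p + t*(2*t + p*t) (A(t, p) = (2*t + p*t)*t + p = t*(2*t + p*t) + p = p + t*(2*t + p*t))
k = 0 (k = (-7 + (1 + 1)) + 5 = (-7 + 2) + 5 = -5 + 5 = 0)
(M*A(-4, 2))*k = -2*(2 + 2*(-4)**2 + 2*(-4)**2)*0 = -2*(2 + 2*16 + 2*16)*0 = -2*(2 + 32 + 32)*0 = -2*66*0 = -132*0 = 0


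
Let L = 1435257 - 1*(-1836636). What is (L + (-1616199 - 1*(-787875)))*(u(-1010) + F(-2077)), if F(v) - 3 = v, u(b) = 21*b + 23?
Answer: -56839858509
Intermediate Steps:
u(b) = 23 + 21*b
F(v) = 3 + v
L = 3271893 (L = 1435257 + 1836636 = 3271893)
(L + (-1616199 - 1*(-787875)))*(u(-1010) + F(-2077)) = (3271893 + (-1616199 - 1*(-787875)))*((23 + 21*(-1010)) + (3 - 2077)) = (3271893 + (-1616199 + 787875))*((23 - 21210) - 2074) = (3271893 - 828324)*(-21187 - 2074) = 2443569*(-23261) = -56839858509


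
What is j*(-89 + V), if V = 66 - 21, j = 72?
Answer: -3168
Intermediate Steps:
V = 45
j*(-89 + V) = 72*(-89 + 45) = 72*(-44) = -3168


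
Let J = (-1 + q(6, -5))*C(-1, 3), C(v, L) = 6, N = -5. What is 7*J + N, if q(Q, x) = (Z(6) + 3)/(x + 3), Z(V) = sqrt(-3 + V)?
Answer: -110 - 21*sqrt(3) ≈ -146.37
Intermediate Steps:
q(Q, x) = (3 + sqrt(3))/(3 + x) (q(Q, x) = (sqrt(-3 + 6) + 3)/(x + 3) = (sqrt(3) + 3)/(3 + x) = (3 + sqrt(3))/(3 + x))
J = -15 - 3*sqrt(3) (J = (-1 + (3 + sqrt(3))/(3 - 5))*6 = (-1 + (3 + sqrt(3))/(-2))*6 = (-1 - (3 + sqrt(3))/2)*6 = (-1 + (-3/2 - sqrt(3)/2))*6 = (-5/2 - sqrt(3)/2)*6 = -15 - 3*sqrt(3) ≈ -20.196)
7*J + N = 7*(-15 - 3*sqrt(3)) - 5 = (-105 - 21*sqrt(3)) - 5 = -110 - 21*sqrt(3)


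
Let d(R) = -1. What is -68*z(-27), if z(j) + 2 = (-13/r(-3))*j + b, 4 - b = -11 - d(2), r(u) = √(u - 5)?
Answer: -816 + 5967*I*√2 ≈ -816.0 + 8438.6*I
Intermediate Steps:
r(u) = √(-5 + u)
b = 14 (b = 4 - (-11 - 1*(-1)) = 4 - (-11 + 1) = 4 - 1*(-10) = 4 + 10 = 14)
z(j) = 12 + 13*I*j*√2/4 (z(j) = -2 + ((-13/√(-5 - 3))*j + 14) = -2 + ((-13*(-I*√2/4))*j + 14) = -2 + ((-(-13)*I*√2/4)*j + 14) = -2 + ((13*I*√2/4)*j + 14) = -2 + (13*I*j*√2/4 + 14) = -2 + (14 + 13*I*j*√2/4) = 12 + 13*I*j*√2/4)
-68*z(-27) = -68*(12 + (13/4)*I*(-27)*√2) = -68*(12 - 351*I*√2/4) = -816 + 5967*I*√2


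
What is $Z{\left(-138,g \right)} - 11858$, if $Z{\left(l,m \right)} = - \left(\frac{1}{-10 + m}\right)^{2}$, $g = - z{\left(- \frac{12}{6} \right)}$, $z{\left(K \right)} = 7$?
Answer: $- \frac{3426963}{289} \approx -11858.0$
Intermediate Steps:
$g = -7$ ($g = \left(-1\right) 7 = -7$)
$Z{\left(l,m \right)} = - \frac{1}{\left(-10 + m\right)^{2}}$
$Z{\left(-138,g \right)} - 11858 = - \frac{1}{\left(-10 - 7\right)^{2}} - 11858 = - \frac{1}{289} - 11858 = - \frac{3426963}{289}$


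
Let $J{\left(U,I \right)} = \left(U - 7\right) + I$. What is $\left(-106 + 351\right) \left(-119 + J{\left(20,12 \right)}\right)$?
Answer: $-23030$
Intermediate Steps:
$J{\left(U,I \right)} = -7 + I + U$ ($J{\left(U,I \right)} = \left(-7 + U\right) + I = -7 + I + U$)
$\left(-106 + 351\right) \left(-119 + J{\left(20,12 \right)}\right) = \left(-106 + 351\right) \left(-119 + \left(-7 + 12 + 20\right)\right) = 245 \left(-119 + 25\right) = 245 \left(-94\right) = -23030$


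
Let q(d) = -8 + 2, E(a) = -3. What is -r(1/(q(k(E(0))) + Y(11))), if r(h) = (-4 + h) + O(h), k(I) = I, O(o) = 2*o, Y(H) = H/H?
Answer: 23/5 ≈ 4.6000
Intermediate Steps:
Y(H) = 1
q(d) = -6
r(h) = -4 + 3*h (r(h) = (-4 + h) + 2*h = -4 + 3*h)
-r(1/(q(k(E(0))) + Y(11))) = -(-4 + 3/(-6 + 1)) = -(-4 + 3/(-5)) = -(-4 + 3*(-1/5)) = -(-4 - 3/5) = -1*(-23/5) = 23/5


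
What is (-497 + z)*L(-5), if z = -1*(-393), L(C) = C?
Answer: 520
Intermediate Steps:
z = 393
(-497 + z)*L(-5) = (-497 + 393)*(-5) = -104*(-5) = 520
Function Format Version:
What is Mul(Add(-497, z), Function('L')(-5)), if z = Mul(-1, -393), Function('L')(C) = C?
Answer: 520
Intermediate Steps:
z = 393
Mul(Add(-497, z), Function('L')(-5)) = Mul(Add(-497, 393), -5) = Mul(-104, -5) = 520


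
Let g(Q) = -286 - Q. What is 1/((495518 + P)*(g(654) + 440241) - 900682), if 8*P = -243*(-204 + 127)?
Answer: 8/1749664978899 ≈ 4.5723e-12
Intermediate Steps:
P = 18711/8 (P = (-243*(-204 + 127))/8 = (-243*(-77))/8 = (1/8)*18711 = 18711/8 ≈ 2338.9)
1/((495518 + P)*(g(654) + 440241) - 900682) = 1/((495518 + 18711/8)*((-286 - 1*654) + 440241) - 900682) = 1/(3982855*((-286 - 654) + 440241)/8 - 900682) = 1/(3982855*(-940 + 440241)/8 - 900682) = 1/((3982855/8)*439301 - 900682) = 1/(1749672184355/8 - 900682) = 1/(1749664978899/8) = 8/1749664978899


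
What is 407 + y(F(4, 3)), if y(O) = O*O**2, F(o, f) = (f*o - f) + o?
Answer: 2604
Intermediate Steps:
F(o, f) = o - f + f*o (F(o, f) = (-f + f*o) + o = o - f + f*o)
y(O) = O**3
407 + y(F(4, 3)) = 407 + (4 - 1*3 + 3*4)**3 = 407 + (4 - 3 + 12)**3 = 407 + 13**3 = 407 + 2197 = 2604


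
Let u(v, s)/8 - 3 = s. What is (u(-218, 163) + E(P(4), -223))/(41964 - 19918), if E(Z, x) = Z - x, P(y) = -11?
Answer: 770/11023 ≈ 0.069854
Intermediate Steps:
u(v, s) = 24 + 8*s
(u(-218, 163) + E(P(4), -223))/(41964 - 19918) = ((24 + 8*163) + (-11 - 1*(-223)))/(41964 - 19918) = ((24 + 1304) + (-11 + 223))/22046 = (1328 + 212)*(1/22046) = 1540*(1/22046) = 770/11023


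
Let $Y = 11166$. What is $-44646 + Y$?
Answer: $-33480$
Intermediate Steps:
$-44646 + Y = -44646 + 11166 = -33480$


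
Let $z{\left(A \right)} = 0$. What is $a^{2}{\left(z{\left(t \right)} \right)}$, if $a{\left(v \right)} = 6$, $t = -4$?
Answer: $36$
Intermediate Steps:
$a^{2}{\left(z{\left(t \right)} \right)} = 6^{2} = 36$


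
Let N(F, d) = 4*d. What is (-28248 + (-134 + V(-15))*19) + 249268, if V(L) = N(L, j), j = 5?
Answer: 218854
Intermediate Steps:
V(L) = 20 (V(L) = 4*5 = 20)
(-28248 + (-134 + V(-15))*19) + 249268 = (-28248 + (-134 + 20)*19) + 249268 = (-28248 - 114*19) + 249268 = (-28248 - 2166) + 249268 = -30414 + 249268 = 218854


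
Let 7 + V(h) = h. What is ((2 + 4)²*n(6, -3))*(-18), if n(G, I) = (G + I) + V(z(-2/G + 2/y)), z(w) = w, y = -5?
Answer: 15336/5 ≈ 3067.2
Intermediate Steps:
V(h) = -7 + h
n(G, I) = -37/5 + G + I - 2/G (n(G, I) = (G + I) + (-7 + (-2/G + 2/(-5))) = (G + I) + (-7 + (-2/G + 2*(-⅕))) = (G + I) + (-7 + (-2/G - ⅖)) = (G + I) + (-7 + (-⅖ - 2/G)) = (G + I) + (-37/5 - 2/G) = -37/5 + G + I - 2/G)
((2 + 4)²*n(6, -3))*(-18) = ((2 + 4)²*(-37/5 + 6 - 3 - 2/6))*(-18) = (6²*(-37/5 + 6 - 3 - 2*⅙))*(-18) = (36*(-37/5 + 6 - 3 - ⅓))*(-18) = (36*(-71/15))*(-18) = -852/5*(-18) = 15336/5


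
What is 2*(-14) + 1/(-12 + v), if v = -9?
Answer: -589/21 ≈ -28.048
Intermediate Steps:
2*(-14) + 1/(-12 + v) = 2*(-14) + 1/(-12 - 9) = -28 + 1/(-21) = -28 - 1/21 = -589/21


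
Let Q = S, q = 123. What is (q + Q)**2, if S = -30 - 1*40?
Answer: 2809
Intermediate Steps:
S = -70 (S = -30 - 40 = -70)
Q = -70
(q + Q)**2 = (123 - 70)**2 = 53**2 = 2809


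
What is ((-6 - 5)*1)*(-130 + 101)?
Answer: 319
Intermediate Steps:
((-6 - 5)*1)*(-130 + 101) = -11*1*(-29) = -11*(-29) = 319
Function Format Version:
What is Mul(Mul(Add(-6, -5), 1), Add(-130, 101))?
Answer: 319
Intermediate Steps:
Mul(Mul(Add(-6, -5), 1), Add(-130, 101)) = Mul(Mul(-11, 1), -29) = Mul(-11, -29) = 319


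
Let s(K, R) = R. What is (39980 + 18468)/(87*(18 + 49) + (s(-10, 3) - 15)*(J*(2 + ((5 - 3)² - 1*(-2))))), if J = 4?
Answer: 58448/5445 ≈ 10.734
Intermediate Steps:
(39980 + 18468)/(87*(18 + 49) + (s(-10, 3) - 15)*(J*(2 + ((5 - 3)² - 1*(-2))))) = (39980 + 18468)/(87*(18 + 49) + (3 - 15)*(4*(2 + ((5 - 3)² - 1*(-2))))) = 58448/(87*67 - 48*(2 + (2² + 2))) = 58448/(5829 - 48*(2 + (4 + 2))) = 58448/(5829 - 48*(2 + 6)) = 58448/(5829 - 48*8) = 58448/(5829 - 12*32) = 58448/(5829 - 384) = 58448/5445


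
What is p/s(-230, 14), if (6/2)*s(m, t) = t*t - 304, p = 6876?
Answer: -191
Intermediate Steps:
s(m, t) = -304/3 + t²/3 (s(m, t) = (t*t - 304)/3 = (t² - 304)/3 = (-304 + t²)/3 = -304/3 + t²/3)
p/s(-230, 14) = 6876/(-304/3 + (⅓)*14²) = 6876/(-304/3 + (⅓)*196) = 6876/(-304/3 + 196/3) = 6876/(-36) = 6876*(-1/36) = -191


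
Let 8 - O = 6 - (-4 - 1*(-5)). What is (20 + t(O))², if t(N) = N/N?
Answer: 441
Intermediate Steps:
O = 3 (O = 8 - (6 - (-4 - 1*(-5))) = 8 - (6 - (-4 + 5)) = 8 - (6 - 1*1) = 8 - (6 - 1) = 8 - 1*5 = 8 - 5 = 3)
t(N) = 1
(20 + t(O))² = (20 + 1)² = 21² = 441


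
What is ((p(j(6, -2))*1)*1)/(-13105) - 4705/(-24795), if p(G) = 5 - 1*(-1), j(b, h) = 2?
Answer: 12302051/64987695 ≈ 0.18930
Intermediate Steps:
p(G) = 6 (p(G) = 5 + 1 = 6)
((p(j(6, -2))*1)*1)/(-13105) - 4705/(-24795) = ((6*1)*1)/(-13105) - 4705/(-24795) = (6*1)*(-1/13105) - 4705*(-1/24795) = 6*(-1/13105) + 941/4959 = -6/13105 + 941/4959 = 12302051/64987695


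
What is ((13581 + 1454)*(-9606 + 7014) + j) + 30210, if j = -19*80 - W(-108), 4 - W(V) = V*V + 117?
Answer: -38930253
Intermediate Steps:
W(V) = -113 - V² (W(V) = 4 - (V*V + 117) = 4 - (V² + 117) = 4 - (117 + V²) = 4 + (-117 - V²) = -113 - V²)
j = 10257 (j = -19*80 - (-113 - 1*(-108)²) = -1520 - (-113 - 1*11664) = -1520 - (-113 - 11664) = -1520 - 1*(-11777) = -1520 + 11777 = 10257)
((13581 + 1454)*(-9606 + 7014) + j) + 30210 = ((13581 + 1454)*(-9606 + 7014) + 10257) + 30210 = (15035*(-2592) + 10257) + 30210 = (-38970720 + 10257) + 30210 = -38960463 + 30210 = -38930253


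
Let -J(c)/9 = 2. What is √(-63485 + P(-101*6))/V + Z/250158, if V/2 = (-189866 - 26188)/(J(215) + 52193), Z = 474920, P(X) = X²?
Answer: 237460/125079 - 365225*√6199/432108 ≈ -64.649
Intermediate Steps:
J(c) = -18 (J(c) = -9*2 = -18)
V = -432108/52175 (V = 2*((-189866 - 26188)/(-18 + 52193)) = 2*(-216054/52175) = -432108/52175 ≈ -8.2819)
√(-63485 + P(-101*6))/V + Z/250158 = √(-63485 + (-101*6)²)/(-432108/52175) + 474920/250158 = √(-63485 + (-606)²)*(-52175/432108) + 474920*(1/250158) = √(-63485 + 367236)*(-52175/432108) + 237460/125079 = √303751*(-52175/432108) + 237460/125079 = (7*√6199)*(-52175/432108) + 237460/125079 = -365225*√6199/432108 + 237460/125079 = 237460/125079 - 365225*√6199/432108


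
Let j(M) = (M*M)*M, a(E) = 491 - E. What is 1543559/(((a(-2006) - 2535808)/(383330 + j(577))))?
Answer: -99036475769639/844437 ≈ -1.1728e+8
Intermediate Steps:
j(M) = M**3 (j(M) = M**2*M = M**3)
1543559/(((a(-2006) - 2535808)/(383330 + j(577)))) = 1543559/((((491 - 1*(-2006)) - 2535808)/(383330 + 577**3))) = 1543559/((((491 + 2006) - 2535808)/(383330 + 192100033))) = 1543559/(((2497 - 2535808)/192483363)) = 1543559/((-2533311*1/192483363)) = 1543559/(-844437/64161121) = 1543559*(-64161121/844437) = -99036475769639/844437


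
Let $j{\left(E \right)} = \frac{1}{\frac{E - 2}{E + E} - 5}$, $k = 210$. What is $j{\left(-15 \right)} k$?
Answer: $- \frac{900}{19} \approx -47.368$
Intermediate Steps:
$j{\left(E \right)} = \frac{1}{-5 + \frac{-2 + E}{2 E}}$ ($j{\left(E \right)} = \frac{1}{\frac{-2 + E}{2 E} - 5} = \frac{1}{-5 + \frac{-2 + E}{2 E}}$)
$j{\left(-15 \right)} k = \left(-2\right) \left(-15\right) \frac{1}{2 + 9 \left(-15\right)} 210 = \left(-2\right) \left(-15\right) \frac{1}{2 - 135} \cdot 210 = \left(-2\right) \left(-15\right) \frac{1}{-133} \cdot 210 = \left(-2\right) \left(-15\right) \left(- \frac{1}{133}\right) 210 = \left(- \frac{30}{133}\right) 210 = - \frac{900}{19}$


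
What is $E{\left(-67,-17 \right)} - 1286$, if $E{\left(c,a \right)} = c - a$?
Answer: $-1336$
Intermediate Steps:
$E{\left(-67,-17 \right)} - 1286 = \left(-67 - -17\right) - 1286 = \left(-67 + 17\right) - 1286 = -50 - 1286 = -1336$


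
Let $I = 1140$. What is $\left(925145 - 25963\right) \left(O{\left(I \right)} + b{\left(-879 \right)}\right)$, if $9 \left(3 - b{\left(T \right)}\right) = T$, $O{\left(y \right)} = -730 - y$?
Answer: $- \frac{4772858056}{3} \approx -1.591 \cdot 10^{9}$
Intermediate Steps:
$b{\left(T \right)} = 3 - \frac{T}{9}$
$\left(925145 - 25963\right) \left(O{\left(I \right)} + b{\left(-879 \right)}\right) = \left(925145 - 25963\right) \left(\left(-730 - 1140\right) + \left(3 - - \frac{293}{3}\right)\right) = 899182 \left(\left(-730 - 1140\right) + \left(3 + \frac{293}{3}\right)\right) = 899182 \left(-1870 + \frac{302}{3}\right) = 899182 \left(- \frac{5308}{3}\right) = - \frac{4772858056}{3}$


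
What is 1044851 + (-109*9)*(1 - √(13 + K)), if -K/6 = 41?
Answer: 1043870 + 981*I*√233 ≈ 1.0439e+6 + 14974.0*I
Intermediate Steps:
K = -246 (K = -6*41 = -246)
1044851 + (-109*9)*(1 - √(13 + K)) = 1044851 + (-109*9)*(1 - √(13 - 246)) = 1044851 - 981*(1 - √(-233)) = 1044851 - 981*(1 - I*√233) = 1044851 + (-981 + 981*I*√233) = 1043870 + 981*I*√233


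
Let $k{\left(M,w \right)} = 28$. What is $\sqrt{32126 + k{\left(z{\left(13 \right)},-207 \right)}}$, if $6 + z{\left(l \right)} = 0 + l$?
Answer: $\sqrt{32154} \approx 179.32$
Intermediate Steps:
$z{\left(l \right)} = -6 + l$ ($z{\left(l \right)} = -6 + \left(0 + l\right) = -6 + l$)
$\sqrt{32126 + k{\left(z{\left(13 \right)},-207 \right)}} = \sqrt{32126 + 28} = \sqrt{32154}$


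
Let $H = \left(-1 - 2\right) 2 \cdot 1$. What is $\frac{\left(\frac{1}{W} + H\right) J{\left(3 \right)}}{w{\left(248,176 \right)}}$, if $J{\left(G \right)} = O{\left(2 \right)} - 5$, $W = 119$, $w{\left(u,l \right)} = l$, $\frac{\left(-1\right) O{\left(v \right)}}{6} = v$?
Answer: $\frac{713}{1232} \approx 0.57873$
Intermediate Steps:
$O{\left(v \right)} = - 6 v$
$J{\left(G \right)} = -17$ ($J{\left(G \right)} = \left(-6\right) 2 - 5 = -12 - 5 = -17$)
$H = -6$ ($H = \left(-3\right) 2 \cdot 1 = \left(-6\right) 1 = -6$)
$\frac{\left(\frac{1}{W} + H\right) J{\left(3 \right)}}{w{\left(248,176 \right)}} = \frac{\left(\frac{1}{119} - 6\right) \left(-17\right)}{176} = \left(\frac{1}{119} - 6\right) \left(-17\right) \frac{1}{176} = \left(- \frac{713}{119}\right) \left(-17\right) \frac{1}{176} = \frac{713}{7} \cdot \frac{1}{176} = \frac{713}{1232}$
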